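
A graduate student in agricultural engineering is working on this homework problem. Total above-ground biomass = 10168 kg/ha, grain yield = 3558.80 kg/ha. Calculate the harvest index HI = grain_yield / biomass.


HI = grain_yield / biomass
   = 3558.80 / 10168
   = 0.35


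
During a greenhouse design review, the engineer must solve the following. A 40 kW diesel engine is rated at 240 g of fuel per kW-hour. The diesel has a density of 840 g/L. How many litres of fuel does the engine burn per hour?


FC = P * BSFC / rho_fuel
   = 40 * 240 / 840
   = 9600 / 840
   = 11.43 L/h


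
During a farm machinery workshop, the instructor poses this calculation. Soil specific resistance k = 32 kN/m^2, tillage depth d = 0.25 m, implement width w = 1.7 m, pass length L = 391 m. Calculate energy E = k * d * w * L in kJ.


E = k * d * w * L
  = 32 * 0.25 * 1.7 * 391
  = 5317.60 kJ


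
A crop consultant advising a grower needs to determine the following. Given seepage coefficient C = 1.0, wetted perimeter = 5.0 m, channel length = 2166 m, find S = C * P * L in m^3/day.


S = C * P * L
  = 1.0 * 5.0 * 2166
  = 10830 m^3/day


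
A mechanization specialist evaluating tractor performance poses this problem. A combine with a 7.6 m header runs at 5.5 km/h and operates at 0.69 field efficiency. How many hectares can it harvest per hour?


C = w * v * eta_f / 10
  = 7.6 * 5.5 * 0.69 / 10
  = 28.84 / 10
  = 2.88 ha/h


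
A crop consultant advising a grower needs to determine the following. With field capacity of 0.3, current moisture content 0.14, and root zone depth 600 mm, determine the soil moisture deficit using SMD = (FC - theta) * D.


SMD = (FC - theta) * D
    = (0.3 - 0.14) * 600
    = 0.160 * 600
    = 96 mm


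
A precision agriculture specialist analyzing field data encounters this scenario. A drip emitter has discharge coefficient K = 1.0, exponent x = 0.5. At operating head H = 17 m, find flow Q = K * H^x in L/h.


Q = K * H^x
  = 1.0 * 17^0.5
  = 1.0 * 4.1231
  = 4.12 L/h


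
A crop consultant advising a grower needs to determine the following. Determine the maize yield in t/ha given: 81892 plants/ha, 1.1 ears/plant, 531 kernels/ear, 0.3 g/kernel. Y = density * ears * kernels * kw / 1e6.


Y = density * ears * kernels * kw
  = 81892 * 1.1 * 531 * 0.3 g/ha
  = 14349935.16 g/ha
  = 14349.94 kg/ha = 14.35 t/ha


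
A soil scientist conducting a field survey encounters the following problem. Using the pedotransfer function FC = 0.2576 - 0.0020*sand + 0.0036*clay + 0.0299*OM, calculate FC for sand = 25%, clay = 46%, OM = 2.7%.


FC = 0.2576 - 0.0020*25 + 0.0036*46 + 0.0299*2.7
   = 0.2576 - 0.0500 + 0.1656 + 0.0807
   = 0.4539


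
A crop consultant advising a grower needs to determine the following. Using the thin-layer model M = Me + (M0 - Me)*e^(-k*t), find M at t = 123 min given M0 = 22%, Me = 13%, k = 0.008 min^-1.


M = Me + (M0 - Me) * e^(-k*t)
  = 13 + (22 - 13) * e^(-0.008*123)
  = 13 + 9 * e^(-0.984)
  = 13 + 9 * 0.37381
  = 13 + 3.3643
  = 16.36%


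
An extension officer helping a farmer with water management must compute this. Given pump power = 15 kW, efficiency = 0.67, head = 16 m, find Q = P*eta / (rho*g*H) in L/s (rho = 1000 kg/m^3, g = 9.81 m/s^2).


Q = (P * 1000 * eta) / (rho * g * H)
  = (15 * 1000 * 0.67) / (1000 * 9.81 * 16)
  = 10050 / 156960
  = 0.06403 m^3/s = 64.03 L/s


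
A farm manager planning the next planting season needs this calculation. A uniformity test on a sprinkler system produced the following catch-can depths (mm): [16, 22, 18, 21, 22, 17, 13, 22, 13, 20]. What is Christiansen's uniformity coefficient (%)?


xbar = 184 / 10 = 18.400
sum|xi - xbar| = 30
CU = 100 * (1 - 30 / (10 * 18.400))
   = 100 * (1 - 0.1630)
   = 83.70%


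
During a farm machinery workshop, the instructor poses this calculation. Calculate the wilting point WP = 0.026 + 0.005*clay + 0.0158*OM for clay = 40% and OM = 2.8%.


WP = 0.026 + 0.005*40 + 0.0158*2.8
   = 0.026 + 0.2000 + 0.0442
   = 0.2702


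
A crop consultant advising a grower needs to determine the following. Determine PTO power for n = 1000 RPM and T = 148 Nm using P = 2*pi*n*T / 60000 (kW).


P = 2*pi*n*T / 60000
  = 2*pi * 1000 * 148 / 60000
  = 929911.43 / 60000
  = 15.50 kW


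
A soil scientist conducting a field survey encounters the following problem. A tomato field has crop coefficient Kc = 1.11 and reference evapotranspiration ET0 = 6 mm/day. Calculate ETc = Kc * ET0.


ETc = Kc * ET0
    = 1.11 * 6
    = 6.66 mm/day


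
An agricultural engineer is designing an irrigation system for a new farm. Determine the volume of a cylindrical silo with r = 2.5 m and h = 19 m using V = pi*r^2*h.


V = pi * r^2 * h
  = pi * 2.5^2 * 19
  = pi * 6.25 * 19
  = 373.06 m^3


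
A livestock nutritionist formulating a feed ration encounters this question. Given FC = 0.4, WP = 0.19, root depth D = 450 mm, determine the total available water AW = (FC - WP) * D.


AW = (FC - WP) * D
   = (0.4 - 0.19) * 450
   = 0.21 * 450
   = 94.50 mm


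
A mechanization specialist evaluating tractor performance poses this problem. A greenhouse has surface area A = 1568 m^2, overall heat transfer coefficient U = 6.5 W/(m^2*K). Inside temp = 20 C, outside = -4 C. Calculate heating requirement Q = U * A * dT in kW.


dT = 20 - (-4) = 24 K
Q = U * A * dT
  = 6.5 * 1568 * 24
  = 244608 W = 244.61 kW


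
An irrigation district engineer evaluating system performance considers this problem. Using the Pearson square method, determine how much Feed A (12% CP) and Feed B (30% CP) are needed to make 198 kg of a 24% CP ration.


parts_A = CP_b - target = 30 - 24 = 6
parts_B = target - CP_a = 24 - 12 = 12
total_parts = 6 + 12 = 18
Feed A = 198 * 6 / 18 = 66 kg
Feed B = 198 * 12 / 18 = 132 kg

66 kg


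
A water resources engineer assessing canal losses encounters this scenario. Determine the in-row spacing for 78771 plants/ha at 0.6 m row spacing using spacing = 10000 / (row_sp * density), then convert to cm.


spacing = 10000 / (row_sp * density)
        = 10000 / (0.6 * 78771)
        = 10000 / 47262.60
        = 0.21158 m = 21.16 cm


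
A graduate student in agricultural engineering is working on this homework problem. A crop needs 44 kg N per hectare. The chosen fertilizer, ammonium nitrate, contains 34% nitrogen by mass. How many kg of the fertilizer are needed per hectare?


Rate = N_required / (N_content / 100)
     = 44 / (34 / 100)
     = 44 / 0.34
     = 129.41 kg/ha


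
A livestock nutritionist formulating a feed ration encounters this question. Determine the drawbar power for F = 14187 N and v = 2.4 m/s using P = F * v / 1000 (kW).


P = F * v / 1000
  = 14187 * 2.4 / 1000
  = 34048.80 / 1000
  = 34.05 kW


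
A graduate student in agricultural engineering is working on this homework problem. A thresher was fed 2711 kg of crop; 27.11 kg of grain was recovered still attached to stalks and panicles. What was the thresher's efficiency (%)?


eta = (total - unthreshed) / total * 100
    = (2711 - 27.11) / 2711 * 100
    = 2683.89 / 2711 * 100
    = 99%


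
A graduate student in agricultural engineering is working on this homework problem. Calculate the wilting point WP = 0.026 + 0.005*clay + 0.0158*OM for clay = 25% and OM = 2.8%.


WP = 0.026 + 0.005*25 + 0.0158*2.8
   = 0.026 + 0.1250 + 0.0442
   = 0.1952


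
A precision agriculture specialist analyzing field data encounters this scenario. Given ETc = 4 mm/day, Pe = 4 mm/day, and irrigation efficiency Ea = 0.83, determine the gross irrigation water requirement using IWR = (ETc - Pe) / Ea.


IWR = (ETc - Pe) / Ea
    = (4 - 4) / 0.83
    = 0 / 0.83
    = 0 mm/day


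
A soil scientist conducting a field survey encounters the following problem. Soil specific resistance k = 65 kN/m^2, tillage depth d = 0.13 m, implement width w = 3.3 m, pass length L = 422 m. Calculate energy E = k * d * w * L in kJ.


E = k * d * w * L
  = 65 * 0.13 * 3.3 * 422
  = 11767.47 kJ


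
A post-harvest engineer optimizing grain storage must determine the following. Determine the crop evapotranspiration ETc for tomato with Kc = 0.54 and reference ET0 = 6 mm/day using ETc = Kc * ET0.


ETc = Kc * ET0
    = 0.54 * 6
    = 3.24 mm/day


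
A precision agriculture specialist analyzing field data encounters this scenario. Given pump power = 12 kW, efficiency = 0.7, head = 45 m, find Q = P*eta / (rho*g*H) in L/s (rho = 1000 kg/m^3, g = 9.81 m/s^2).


Q = (P * 1000 * eta) / (rho * g * H)
  = (12 * 1000 * 0.7) / (1000 * 9.81 * 45)
  = 8400 / 441450
  = 0.01903 m^3/s = 19.03 L/s


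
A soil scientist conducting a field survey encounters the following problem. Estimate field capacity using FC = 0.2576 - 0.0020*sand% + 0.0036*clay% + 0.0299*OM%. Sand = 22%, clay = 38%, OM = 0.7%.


FC = 0.2576 - 0.0020*22 + 0.0036*38 + 0.0299*0.7
   = 0.2576 - 0.0440 + 0.1368 + 0.0209
   = 0.3713


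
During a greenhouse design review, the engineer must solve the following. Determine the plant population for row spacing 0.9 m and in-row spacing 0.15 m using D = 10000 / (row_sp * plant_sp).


D = 10000 / (row_sp * plant_sp)
  = 10000 / (0.9 * 0.15)
  = 10000 / 0.1350
  = 74074.07 plants/ha


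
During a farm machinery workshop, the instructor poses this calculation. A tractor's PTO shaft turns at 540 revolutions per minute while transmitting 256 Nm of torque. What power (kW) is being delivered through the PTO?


P = 2*pi*n*T / 60000
  = 2*pi * 540 * 256 / 60000
  = 868587.54 / 60000
  = 14.48 kW


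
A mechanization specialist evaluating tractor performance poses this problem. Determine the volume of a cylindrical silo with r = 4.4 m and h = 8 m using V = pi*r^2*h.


V = pi * r^2 * h
  = pi * 4.4^2 * 8
  = pi * 19.36 * 8
  = 486.57 m^3


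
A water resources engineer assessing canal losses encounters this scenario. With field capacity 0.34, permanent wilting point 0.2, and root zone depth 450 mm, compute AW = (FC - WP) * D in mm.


AW = (FC - WP) * D
   = (0.34 - 0.2) * 450
   = 0.14 * 450
   = 63 mm


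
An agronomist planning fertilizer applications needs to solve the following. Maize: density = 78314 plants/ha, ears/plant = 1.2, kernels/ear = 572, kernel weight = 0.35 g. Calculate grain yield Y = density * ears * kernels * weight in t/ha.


Y = density * ears * kernels * kw
  = 78314 * 1.2 * 572 * 0.35 g/ha
  = 18814155.36 g/ha
  = 18814.16 kg/ha = 18.81 t/ha


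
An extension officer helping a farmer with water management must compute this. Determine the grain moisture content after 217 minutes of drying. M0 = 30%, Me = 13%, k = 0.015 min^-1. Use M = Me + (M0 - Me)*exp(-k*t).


M = Me + (M0 - Me) * e^(-k*t)
  = 13 + (30 - 13) * e^(-0.015*217)
  = 13 + 17 * e^(-3.255)
  = 13 + 17 * 0.03858
  = 13 + 0.6559
  = 13.66%


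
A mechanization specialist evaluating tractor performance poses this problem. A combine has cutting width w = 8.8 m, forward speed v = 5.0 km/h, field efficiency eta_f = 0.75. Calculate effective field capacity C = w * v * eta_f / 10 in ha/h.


C = w * v * eta_f / 10
  = 8.8 * 5.0 * 0.75 / 10
  = 33 / 10
  = 3.30 ha/h


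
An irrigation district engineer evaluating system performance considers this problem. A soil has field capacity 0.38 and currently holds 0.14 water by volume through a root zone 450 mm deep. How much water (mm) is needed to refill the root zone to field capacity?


SMD = (FC - theta) * D
    = (0.38 - 0.14) * 450
    = 0.240 * 450
    = 108 mm


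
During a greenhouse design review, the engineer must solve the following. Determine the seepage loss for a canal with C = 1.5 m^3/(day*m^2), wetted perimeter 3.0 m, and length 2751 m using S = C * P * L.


S = C * P * L
  = 1.5 * 3.0 * 2751
  = 12379.50 m^3/day


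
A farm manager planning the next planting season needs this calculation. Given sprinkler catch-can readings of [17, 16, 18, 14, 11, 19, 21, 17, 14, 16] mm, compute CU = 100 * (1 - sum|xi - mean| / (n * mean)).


xbar = 163 / 10 = 16.300
sum|xi - xbar| = 21
CU = 100 * (1 - 21 / (10 * 16.300))
   = 100 * (1 - 0.1288)
   = 87.12%


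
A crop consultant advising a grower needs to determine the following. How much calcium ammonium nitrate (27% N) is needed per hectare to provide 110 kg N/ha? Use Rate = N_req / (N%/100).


Rate = N_required / (N_content / 100)
     = 110 / (27 / 100)
     = 110 / 0.27
     = 407.41 kg/ha


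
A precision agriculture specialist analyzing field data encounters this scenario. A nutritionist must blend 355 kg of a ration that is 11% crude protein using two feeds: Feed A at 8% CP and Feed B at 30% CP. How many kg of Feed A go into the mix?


parts_A = CP_b - target = 30 - 11 = 19
parts_B = target - CP_a = 11 - 8 = 3
total_parts = 19 + 3 = 22
Feed A = 355 * 19 / 22 = 306.59 kg
Feed B = 355 * 3 / 22 = 48.41 kg

306.59 kg


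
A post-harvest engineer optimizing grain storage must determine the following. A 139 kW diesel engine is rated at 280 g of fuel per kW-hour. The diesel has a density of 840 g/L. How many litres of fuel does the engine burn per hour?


FC = P * BSFC / rho_fuel
   = 139 * 280 / 840
   = 38920 / 840
   = 46.33 L/h


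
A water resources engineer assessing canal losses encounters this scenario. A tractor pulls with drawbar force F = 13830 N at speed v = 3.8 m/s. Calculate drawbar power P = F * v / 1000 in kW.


P = F * v / 1000
  = 13830 * 3.8 / 1000
  = 52554 / 1000
  = 52.55 kW


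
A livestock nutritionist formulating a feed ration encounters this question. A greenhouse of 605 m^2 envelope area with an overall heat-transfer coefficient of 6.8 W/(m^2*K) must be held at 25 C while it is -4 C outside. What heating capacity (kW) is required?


dT = 25 - (-4) = 29 K
Q = U * A * dT
  = 6.8 * 605 * 29
  = 119306 W = 119.31 kW


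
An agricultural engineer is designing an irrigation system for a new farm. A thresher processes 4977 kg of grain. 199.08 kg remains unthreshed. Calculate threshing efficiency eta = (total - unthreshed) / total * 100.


eta = (total - unthreshed) / total * 100
    = (4977 - 199.08) / 4977 * 100
    = 4777.92 / 4977 * 100
    = 96%


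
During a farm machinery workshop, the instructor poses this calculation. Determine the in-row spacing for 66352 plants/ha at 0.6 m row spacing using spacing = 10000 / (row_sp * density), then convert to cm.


spacing = 10000 / (row_sp * density)
        = 10000 / (0.6 * 66352)
        = 10000 / 39811.20
        = 0.25119 m = 25.12 cm


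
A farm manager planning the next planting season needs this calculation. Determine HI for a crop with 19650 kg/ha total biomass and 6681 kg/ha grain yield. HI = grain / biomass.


HI = grain_yield / biomass
   = 6681 / 19650
   = 0.34


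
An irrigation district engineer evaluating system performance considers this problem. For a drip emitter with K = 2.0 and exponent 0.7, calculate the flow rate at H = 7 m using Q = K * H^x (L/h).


Q = K * H^x
  = 2.0 * 7^0.7
  = 2.0 * 3.9045
  = 7.81 L/h


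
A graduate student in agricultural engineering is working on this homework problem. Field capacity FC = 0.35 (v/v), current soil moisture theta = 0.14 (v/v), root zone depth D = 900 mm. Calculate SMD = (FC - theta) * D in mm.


SMD = (FC - theta) * D
    = (0.35 - 0.14) * 900
    = 0.210 * 900
    = 189 mm


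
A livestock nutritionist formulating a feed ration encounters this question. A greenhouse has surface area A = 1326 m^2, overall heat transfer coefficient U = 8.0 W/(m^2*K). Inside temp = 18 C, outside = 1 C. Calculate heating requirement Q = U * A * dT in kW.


dT = 18 - (1) = 17 K
Q = U * A * dT
  = 8.0 * 1326 * 17
  = 180336 W = 180.34 kW


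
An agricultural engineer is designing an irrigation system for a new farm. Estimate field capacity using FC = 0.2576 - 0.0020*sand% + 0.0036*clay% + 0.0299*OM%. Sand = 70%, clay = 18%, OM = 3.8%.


FC = 0.2576 - 0.0020*70 + 0.0036*18 + 0.0299*3.8
   = 0.2576 - 0.1400 + 0.0648 + 0.1136
   = 0.2960


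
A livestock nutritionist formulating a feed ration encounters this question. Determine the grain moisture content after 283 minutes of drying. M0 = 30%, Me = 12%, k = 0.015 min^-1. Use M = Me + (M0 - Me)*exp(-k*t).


M = Me + (M0 - Me) * e^(-k*t)
  = 12 + (30 - 12) * e^(-0.015*283)
  = 12 + 18 * e^(-4.245)
  = 12 + 18 * 0.01434
  = 12 + 0.2580
  = 12.26%


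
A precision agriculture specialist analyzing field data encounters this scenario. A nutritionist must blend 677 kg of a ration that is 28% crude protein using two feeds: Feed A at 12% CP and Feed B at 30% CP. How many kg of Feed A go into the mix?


parts_A = CP_b - target = 30 - 28 = 2
parts_B = target - CP_a = 28 - 12 = 16
total_parts = 2 + 16 = 18
Feed A = 677 * 2 / 18 = 75.22 kg
Feed B = 677 * 16 / 18 = 601.78 kg

75.22 kg


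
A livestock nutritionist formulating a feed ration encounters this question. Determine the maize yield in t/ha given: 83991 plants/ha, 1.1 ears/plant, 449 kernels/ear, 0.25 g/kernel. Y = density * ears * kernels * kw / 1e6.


Y = density * ears * kernels * kw
  = 83991 * 1.1 * 449 * 0.25 g/ha
  = 10370788.73 g/ha
  = 10370.79 kg/ha = 10.37 t/ha


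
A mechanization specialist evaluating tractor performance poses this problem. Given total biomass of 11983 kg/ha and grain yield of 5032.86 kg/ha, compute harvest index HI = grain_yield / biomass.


HI = grain_yield / biomass
   = 5032.86 / 11983
   = 0.42


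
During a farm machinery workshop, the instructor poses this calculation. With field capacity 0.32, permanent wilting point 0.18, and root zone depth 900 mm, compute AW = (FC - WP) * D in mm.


AW = (FC - WP) * D
   = (0.32 - 0.18) * 900
   = 0.14 * 900
   = 126 mm


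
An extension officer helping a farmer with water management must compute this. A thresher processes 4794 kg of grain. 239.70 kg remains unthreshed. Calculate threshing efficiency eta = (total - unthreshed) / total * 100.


eta = (total - unthreshed) / total * 100
    = (4794 - 239.70) / 4794 * 100
    = 4554.30 / 4794 * 100
    = 95%


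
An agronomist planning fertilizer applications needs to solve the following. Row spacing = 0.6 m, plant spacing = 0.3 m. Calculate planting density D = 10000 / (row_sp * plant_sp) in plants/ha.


D = 10000 / (row_sp * plant_sp)
  = 10000 / (0.6 * 0.3)
  = 10000 / 0.1800
  = 55555.56 plants/ha


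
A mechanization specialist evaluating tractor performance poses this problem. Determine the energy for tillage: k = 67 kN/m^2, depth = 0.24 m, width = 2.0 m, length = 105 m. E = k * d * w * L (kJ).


E = k * d * w * L
  = 67 * 0.24 * 2.0 * 105
  = 3376.80 kJ


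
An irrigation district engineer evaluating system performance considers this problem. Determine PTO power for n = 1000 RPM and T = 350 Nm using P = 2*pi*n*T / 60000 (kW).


P = 2*pi*n*T / 60000
  = 2*pi * 1000 * 350 / 60000
  = 2199114.86 / 60000
  = 36.65 kW


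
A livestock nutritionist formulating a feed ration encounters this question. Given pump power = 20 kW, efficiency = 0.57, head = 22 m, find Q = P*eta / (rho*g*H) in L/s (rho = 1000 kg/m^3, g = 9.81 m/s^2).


Q = (P * 1000 * eta) / (rho * g * H)
  = (20 * 1000 * 0.57) / (1000 * 9.81 * 22)
  = 11400 / 215820
  = 0.05282 m^3/s = 52.82 L/s


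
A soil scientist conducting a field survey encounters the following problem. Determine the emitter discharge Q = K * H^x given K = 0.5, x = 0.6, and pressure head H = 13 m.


Q = K * H^x
  = 0.5 * 13^0.6
  = 0.5 * 4.6598
  = 2.33 L/h


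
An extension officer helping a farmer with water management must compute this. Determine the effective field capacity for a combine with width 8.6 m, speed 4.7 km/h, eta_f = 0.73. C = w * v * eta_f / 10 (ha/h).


C = w * v * eta_f / 10
  = 8.6 * 4.7 * 0.73 / 10
  = 29.51 / 10
  = 2.95 ha/h


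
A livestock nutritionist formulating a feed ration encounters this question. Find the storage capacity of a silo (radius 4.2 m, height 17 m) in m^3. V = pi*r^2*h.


V = pi * r^2 * h
  = pi * 4.2^2 * 17
  = pi * 17.64 * 17
  = 942.10 m^3


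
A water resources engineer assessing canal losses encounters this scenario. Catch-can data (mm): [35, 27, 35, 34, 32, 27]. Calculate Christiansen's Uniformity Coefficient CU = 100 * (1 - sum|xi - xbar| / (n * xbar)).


xbar = 190 / 6 = 31.667
sum|xi - xbar| = 18.667
CU = 100 * (1 - 18.667 / (6 * 31.667))
   = 100 * (1 - 0.0982)
   = 90.18%


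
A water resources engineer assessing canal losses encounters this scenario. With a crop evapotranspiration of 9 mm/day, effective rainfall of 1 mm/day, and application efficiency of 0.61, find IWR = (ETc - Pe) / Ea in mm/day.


IWR = (ETc - Pe) / Ea
    = (9 - 1) / 0.61
    = 8 / 0.61
    = 13.11 mm/day


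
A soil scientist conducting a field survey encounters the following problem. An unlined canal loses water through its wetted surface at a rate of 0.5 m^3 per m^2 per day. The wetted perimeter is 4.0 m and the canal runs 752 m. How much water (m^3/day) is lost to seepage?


S = C * P * L
  = 0.5 * 4.0 * 752
  = 1504 m^3/day


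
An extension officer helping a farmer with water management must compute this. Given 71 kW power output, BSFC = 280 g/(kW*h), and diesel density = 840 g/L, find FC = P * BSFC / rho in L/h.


FC = P * BSFC / rho_fuel
   = 71 * 280 / 840
   = 19880 / 840
   = 23.67 L/h


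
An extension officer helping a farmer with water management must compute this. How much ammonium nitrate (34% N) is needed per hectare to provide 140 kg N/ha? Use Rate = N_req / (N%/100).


Rate = N_required / (N_content / 100)
     = 140 / (34 / 100)
     = 140 / 0.34
     = 411.76 kg/ha


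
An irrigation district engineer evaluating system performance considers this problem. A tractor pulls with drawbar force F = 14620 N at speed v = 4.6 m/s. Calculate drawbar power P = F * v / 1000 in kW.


P = F * v / 1000
  = 14620 * 4.6 / 1000
  = 67252 / 1000
  = 67.25 kW


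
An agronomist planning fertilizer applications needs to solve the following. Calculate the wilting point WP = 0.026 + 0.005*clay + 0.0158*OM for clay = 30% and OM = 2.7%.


WP = 0.026 + 0.005*30 + 0.0158*2.7
   = 0.026 + 0.1500 + 0.0427
   = 0.2187


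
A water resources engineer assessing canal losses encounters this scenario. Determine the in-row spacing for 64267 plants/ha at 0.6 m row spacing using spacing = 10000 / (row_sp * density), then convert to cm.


spacing = 10000 / (row_sp * density)
        = 10000 / (0.6 * 64267)
        = 10000 / 38560.20
        = 0.25933 m = 25.93 cm


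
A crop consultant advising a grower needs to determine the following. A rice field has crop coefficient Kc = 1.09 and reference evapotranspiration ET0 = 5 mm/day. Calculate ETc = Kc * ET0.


ETc = Kc * ET0
    = 1.09 * 5
    = 5.45 mm/day


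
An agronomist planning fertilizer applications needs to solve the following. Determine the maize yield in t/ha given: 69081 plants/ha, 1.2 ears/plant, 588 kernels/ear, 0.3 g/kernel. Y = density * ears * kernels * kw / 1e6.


Y = density * ears * kernels * kw
  = 69081 * 1.2 * 588 * 0.3 g/ha
  = 14623066.08 g/ha
  = 14623.07 kg/ha = 14.62 t/ha


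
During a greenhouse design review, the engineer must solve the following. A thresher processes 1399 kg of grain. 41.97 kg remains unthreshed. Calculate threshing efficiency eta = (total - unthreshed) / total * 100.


eta = (total - unthreshed) / total * 100
    = (1399 - 41.97) / 1399 * 100
    = 1357.03 / 1399 * 100
    = 97%


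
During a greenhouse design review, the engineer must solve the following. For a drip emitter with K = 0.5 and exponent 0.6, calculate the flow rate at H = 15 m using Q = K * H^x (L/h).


Q = K * H^x
  = 0.5 * 15^0.6
  = 0.5 * 5.0776
  = 2.54 L/h


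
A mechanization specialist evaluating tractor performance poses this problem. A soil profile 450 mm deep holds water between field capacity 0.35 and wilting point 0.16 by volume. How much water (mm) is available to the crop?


AW = (FC - WP) * D
   = (0.35 - 0.16) * 450
   = 0.19 * 450
   = 85.50 mm


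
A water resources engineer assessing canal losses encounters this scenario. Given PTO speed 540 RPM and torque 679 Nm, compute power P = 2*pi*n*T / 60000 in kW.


P = 2*pi*n*T / 60000
  = 2*pi * 540 * 679 / 60000
  = 2303792.72 / 60000
  = 38.40 kW


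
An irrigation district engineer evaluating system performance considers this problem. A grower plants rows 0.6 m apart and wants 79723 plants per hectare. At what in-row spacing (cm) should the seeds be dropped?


spacing = 10000 / (row_sp * density)
        = 10000 / (0.6 * 79723)
        = 10000 / 47833.80
        = 0.20906 m = 20.91 cm


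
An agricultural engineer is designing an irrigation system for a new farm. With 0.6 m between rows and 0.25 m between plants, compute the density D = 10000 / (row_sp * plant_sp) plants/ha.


D = 10000 / (row_sp * plant_sp)
  = 10000 / (0.6 * 0.25)
  = 10000 / 0.1500
  = 66666.67 plants/ha


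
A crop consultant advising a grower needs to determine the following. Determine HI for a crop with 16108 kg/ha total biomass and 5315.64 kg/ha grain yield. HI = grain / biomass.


HI = grain_yield / biomass
   = 5315.64 / 16108
   = 0.33


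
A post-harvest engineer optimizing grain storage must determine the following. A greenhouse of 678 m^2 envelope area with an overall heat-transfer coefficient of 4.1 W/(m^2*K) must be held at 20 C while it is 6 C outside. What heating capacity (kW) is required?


dT = 20 - (6) = 14 K
Q = U * A * dT
  = 4.1 * 678 * 14
  = 38917.20 W = 38.92 kW


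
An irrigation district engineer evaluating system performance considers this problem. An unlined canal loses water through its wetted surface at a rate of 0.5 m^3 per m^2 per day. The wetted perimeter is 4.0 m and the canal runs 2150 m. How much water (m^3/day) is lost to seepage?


S = C * P * L
  = 0.5 * 4.0 * 2150
  = 4300 m^3/day


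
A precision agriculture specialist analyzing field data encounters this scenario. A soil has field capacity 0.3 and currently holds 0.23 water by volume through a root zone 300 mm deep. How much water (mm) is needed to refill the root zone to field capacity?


SMD = (FC - theta) * D
    = (0.3 - 0.23) * 300
    = 0.070 * 300
    = 21 mm


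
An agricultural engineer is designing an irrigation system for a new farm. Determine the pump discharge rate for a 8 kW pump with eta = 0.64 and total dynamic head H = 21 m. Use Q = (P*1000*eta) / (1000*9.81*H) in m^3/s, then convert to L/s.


Q = (P * 1000 * eta) / (rho * g * H)
  = (8 * 1000 * 0.64) / (1000 * 9.81 * 21)
  = 5120 / 206010
  = 0.02485 m^3/s = 24.85 L/s


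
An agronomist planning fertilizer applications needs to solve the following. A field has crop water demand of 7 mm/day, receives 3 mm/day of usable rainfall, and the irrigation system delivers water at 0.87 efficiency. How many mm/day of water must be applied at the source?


IWR = (ETc - Pe) / Ea
    = (7 - 3) / 0.87
    = 4 / 0.87
    = 4.60 mm/day


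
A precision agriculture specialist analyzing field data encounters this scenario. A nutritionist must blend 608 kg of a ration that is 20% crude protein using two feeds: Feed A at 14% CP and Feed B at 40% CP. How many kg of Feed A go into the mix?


parts_A = CP_b - target = 40 - 20 = 20
parts_B = target - CP_a = 20 - 14 = 6
total_parts = 20 + 6 = 26
Feed A = 608 * 20 / 26 = 467.69 kg
Feed B = 608 * 6 / 26 = 140.31 kg

467.69 kg


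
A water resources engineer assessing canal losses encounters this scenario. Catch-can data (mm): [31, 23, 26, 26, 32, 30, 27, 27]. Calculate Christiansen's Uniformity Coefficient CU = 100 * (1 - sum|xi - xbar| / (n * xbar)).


xbar = 222 / 8 = 27.750
sum|xi - xbar| = 19.500
CU = 100 * (1 - 19.500 / (8 * 27.750))
   = 100 * (1 - 0.0878)
   = 91.22%


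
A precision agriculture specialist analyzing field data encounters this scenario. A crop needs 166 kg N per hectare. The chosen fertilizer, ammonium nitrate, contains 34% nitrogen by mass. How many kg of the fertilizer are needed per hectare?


Rate = N_required / (N_content / 100)
     = 166 / (34 / 100)
     = 166 / 0.34
     = 488.24 kg/ha


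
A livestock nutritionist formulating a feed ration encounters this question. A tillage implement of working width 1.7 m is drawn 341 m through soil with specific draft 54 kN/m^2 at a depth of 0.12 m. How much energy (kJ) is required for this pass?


E = k * d * w * L
  = 54 * 0.12 * 1.7 * 341
  = 3756.46 kJ


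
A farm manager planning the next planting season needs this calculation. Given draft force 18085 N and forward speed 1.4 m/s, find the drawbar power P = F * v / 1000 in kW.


P = F * v / 1000
  = 18085 * 1.4 / 1000
  = 25319 / 1000
  = 25.32 kW


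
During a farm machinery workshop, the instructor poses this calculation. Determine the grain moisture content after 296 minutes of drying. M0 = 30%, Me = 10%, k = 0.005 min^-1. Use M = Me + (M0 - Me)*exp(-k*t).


M = Me + (M0 - Me) * e^(-k*t)
  = 10 + (30 - 10) * e^(-0.005*296)
  = 10 + 20 * e^(-1.480)
  = 10 + 20 * 0.22764
  = 10 + 4.5528
  = 14.55%


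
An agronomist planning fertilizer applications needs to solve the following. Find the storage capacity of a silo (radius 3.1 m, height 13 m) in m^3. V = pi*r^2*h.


V = pi * r^2 * h
  = pi * 3.1^2 * 13
  = pi * 9.61 * 13
  = 392.48 m^3


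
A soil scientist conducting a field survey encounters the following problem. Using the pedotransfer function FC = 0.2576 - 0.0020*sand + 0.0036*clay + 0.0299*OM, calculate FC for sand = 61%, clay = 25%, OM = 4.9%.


FC = 0.2576 - 0.0020*61 + 0.0036*25 + 0.0299*4.9
   = 0.2576 - 0.1220 + 0.0900 + 0.1465
   = 0.3721


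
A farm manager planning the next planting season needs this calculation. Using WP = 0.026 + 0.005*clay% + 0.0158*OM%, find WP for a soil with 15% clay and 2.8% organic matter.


WP = 0.026 + 0.005*15 + 0.0158*2.8
   = 0.026 + 0.0750 + 0.0442
   = 0.1452


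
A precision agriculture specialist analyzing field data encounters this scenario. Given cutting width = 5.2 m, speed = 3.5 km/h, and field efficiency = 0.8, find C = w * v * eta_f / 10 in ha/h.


C = w * v * eta_f / 10
  = 5.2 * 3.5 * 0.8 / 10
  = 14.56 / 10
  = 1.46 ha/h


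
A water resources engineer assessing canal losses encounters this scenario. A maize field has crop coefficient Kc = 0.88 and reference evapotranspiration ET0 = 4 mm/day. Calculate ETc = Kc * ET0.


ETc = Kc * ET0
    = 0.88 * 4
    = 3.52 mm/day


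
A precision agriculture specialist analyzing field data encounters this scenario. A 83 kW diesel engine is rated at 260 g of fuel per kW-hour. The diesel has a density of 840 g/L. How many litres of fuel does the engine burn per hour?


FC = P * BSFC / rho_fuel
   = 83 * 260 / 840
   = 21580 / 840
   = 25.69 L/h


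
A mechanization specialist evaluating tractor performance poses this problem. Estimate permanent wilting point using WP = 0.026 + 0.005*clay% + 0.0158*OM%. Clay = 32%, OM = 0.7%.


WP = 0.026 + 0.005*32 + 0.0158*0.7
   = 0.026 + 0.1600 + 0.0111
   = 0.1971


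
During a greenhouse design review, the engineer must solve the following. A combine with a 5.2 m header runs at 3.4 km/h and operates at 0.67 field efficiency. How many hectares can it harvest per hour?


C = w * v * eta_f / 10
  = 5.2 * 3.4 * 0.67 / 10
  = 11.85 / 10
  = 1.18 ha/h


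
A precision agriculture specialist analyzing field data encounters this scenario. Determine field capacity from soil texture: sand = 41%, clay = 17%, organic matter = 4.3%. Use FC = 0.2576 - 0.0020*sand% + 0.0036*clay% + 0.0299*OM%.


FC = 0.2576 - 0.0020*41 + 0.0036*17 + 0.0299*4.3
   = 0.2576 - 0.0820 + 0.0612 + 0.1286
   = 0.3654


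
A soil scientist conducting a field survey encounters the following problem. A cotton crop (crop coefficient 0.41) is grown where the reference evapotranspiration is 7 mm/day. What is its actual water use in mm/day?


ETc = Kc * ET0
    = 0.41 * 7
    = 2.87 mm/day


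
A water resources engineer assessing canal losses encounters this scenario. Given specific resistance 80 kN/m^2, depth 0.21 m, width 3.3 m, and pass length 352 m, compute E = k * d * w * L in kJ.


E = k * d * w * L
  = 80 * 0.21 * 3.3 * 352
  = 19514.88 kJ


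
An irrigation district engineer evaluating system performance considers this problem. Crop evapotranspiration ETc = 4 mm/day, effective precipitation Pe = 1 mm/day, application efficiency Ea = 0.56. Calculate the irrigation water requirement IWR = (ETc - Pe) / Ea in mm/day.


IWR = (ETc - Pe) / Ea
    = (4 - 1) / 0.56
    = 3 / 0.56
    = 5.36 mm/day


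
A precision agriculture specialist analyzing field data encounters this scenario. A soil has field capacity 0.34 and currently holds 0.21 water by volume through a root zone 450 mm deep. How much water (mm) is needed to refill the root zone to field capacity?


SMD = (FC - theta) * D
    = (0.34 - 0.21) * 450
    = 0.130 * 450
    = 58.50 mm


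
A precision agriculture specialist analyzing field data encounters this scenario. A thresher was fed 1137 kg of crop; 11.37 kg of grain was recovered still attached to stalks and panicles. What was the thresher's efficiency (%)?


eta = (total - unthreshed) / total * 100
    = (1137 - 11.37) / 1137 * 100
    = 1125.63 / 1137 * 100
    = 99%


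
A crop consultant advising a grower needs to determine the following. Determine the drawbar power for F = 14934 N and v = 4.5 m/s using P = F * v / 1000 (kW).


P = F * v / 1000
  = 14934 * 4.5 / 1000
  = 67203 / 1000
  = 67.20 kW


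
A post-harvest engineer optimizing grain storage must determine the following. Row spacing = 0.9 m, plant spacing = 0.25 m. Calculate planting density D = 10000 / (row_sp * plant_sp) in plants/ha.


D = 10000 / (row_sp * plant_sp)
  = 10000 / (0.9 * 0.25)
  = 10000 / 0.2250
  = 44444.44 plants/ha


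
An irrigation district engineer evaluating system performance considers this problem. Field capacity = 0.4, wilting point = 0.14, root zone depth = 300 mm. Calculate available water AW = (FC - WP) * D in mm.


AW = (FC - WP) * D
   = (0.4 - 0.14) * 300
   = 0.26 * 300
   = 78 mm


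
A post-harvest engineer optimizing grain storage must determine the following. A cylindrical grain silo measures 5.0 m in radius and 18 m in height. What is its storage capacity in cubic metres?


V = pi * r^2 * h
  = pi * 5.0^2 * 18
  = pi * 25 * 18
  = 1413.72 m^3


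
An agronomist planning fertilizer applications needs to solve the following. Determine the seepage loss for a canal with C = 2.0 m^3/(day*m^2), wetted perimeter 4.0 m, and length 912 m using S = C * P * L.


S = C * P * L
  = 2.0 * 4.0 * 912
  = 7296 m^3/day


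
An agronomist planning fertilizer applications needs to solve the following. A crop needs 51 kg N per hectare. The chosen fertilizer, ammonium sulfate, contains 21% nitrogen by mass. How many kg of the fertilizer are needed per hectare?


Rate = N_required / (N_content / 100)
     = 51 / (21 / 100)
     = 51 / 0.21
     = 242.86 kg/ha


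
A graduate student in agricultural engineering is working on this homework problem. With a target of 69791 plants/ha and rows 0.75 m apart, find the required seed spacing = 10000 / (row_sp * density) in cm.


spacing = 10000 / (row_sp * density)
        = 10000 / (0.75 * 69791)
        = 10000 / 52343.25
        = 0.19105 m = 19.10 cm


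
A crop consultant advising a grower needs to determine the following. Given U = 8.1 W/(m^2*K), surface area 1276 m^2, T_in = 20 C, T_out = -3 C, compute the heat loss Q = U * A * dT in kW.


dT = 20 - (-3) = 23 K
Q = U * A * dT
  = 8.1 * 1276 * 23
  = 237718.80 W = 237.72 kW


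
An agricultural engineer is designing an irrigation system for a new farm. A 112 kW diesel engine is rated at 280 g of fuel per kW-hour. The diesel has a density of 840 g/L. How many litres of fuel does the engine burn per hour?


FC = P * BSFC / rho_fuel
   = 112 * 280 / 840
   = 31360 / 840
   = 37.33 L/h


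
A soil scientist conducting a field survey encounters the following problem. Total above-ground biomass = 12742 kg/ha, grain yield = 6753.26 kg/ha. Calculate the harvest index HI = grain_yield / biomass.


HI = grain_yield / biomass
   = 6753.26 / 12742
   = 0.53


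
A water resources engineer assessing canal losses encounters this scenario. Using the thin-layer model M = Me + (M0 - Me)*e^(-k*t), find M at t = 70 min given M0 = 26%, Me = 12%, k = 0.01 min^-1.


M = Me + (M0 - Me) * e^(-k*t)
  = 12 + (26 - 12) * e^(-0.01*70)
  = 12 + 14 * e^(-0.700)
  = 12 + 14 * 0.49659
  = 12 + 6.9522
  = 18.95%


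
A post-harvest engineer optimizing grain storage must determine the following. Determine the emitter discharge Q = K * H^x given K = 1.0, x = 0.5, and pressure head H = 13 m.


Q = K * H^x
  = 1.0 * 13^0.5
  = 1.0 * 3.6056
  = 3.61 L/h


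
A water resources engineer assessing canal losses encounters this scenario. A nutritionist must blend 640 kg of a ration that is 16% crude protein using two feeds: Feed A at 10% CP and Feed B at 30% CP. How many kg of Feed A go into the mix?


parts_A = CP_b - target = 30 - 16 = 14
parts_B = target - CP_a = 16 - 10 = 6
total_parts = 14 + 6 = 20
Feed A = 640 * 14 / 20 = 448 kg
Feed B = 640 * 6 / 20 = 192 kg

448 kg


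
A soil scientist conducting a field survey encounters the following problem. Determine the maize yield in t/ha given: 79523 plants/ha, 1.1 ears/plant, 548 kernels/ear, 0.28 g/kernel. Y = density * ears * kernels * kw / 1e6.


Y = density * ears * kernels * kw
  = 79523 * 1.1 * 548 * 0.28 g/ha
  = 13422210.03 g/ha
  = 13422.21 kg/ha = 13.42 t/ha


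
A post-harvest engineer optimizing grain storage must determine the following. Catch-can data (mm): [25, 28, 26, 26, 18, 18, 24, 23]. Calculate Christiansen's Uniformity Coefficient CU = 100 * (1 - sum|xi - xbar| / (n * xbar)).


xbar = 188 / 8 = 23.500
sum|xi - xbar| = 23
CU = 100 * (1 - 23 / (8 * 23.500))
   = 100 * (1 - 0.1223)
   = 87.77%


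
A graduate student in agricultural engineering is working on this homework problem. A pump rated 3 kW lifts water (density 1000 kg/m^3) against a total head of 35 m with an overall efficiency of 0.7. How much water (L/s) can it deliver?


Q = (P * 1000 * eta) / (rho * g * H)
  = (3 * 1000 * 0.7) / (1000 * 9.81 * 35)
  = 2100 / 343350
  = 0.00612 m^3/s = 6.12 L/s


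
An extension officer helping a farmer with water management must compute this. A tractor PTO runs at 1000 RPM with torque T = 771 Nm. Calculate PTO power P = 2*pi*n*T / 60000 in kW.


P = 2*pi*n*T / 60000
  = 2*pi * 1000 * 771 / 60000
  = 4844335.87 / 60000
  = 80.74 kW


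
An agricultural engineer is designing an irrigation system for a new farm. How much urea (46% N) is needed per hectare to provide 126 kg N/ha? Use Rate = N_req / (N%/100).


Rate = N_required / (N_content / 100)
     = 126 / (46 / 100)
     = 126 / 0.46
     = 273.91 kg/ha


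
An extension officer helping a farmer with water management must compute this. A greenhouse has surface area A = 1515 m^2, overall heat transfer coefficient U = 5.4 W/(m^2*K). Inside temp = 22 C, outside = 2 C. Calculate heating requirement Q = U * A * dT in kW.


dT = 22 - (2) = 20 K
Q = U * A * dT
  = 5.4 * 1515 * 20
  = 163620 W = 163.62 kW


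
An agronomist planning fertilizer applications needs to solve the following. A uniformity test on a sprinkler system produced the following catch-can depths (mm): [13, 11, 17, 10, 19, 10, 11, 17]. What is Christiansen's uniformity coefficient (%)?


xbar = 108 / 8 = 13.500
sum|xi - xbar| = 25
CU = 100 * (1 - 25 / (8 * 13.500))
   = 100 * (1 - 0.2315)
   = 76.85%


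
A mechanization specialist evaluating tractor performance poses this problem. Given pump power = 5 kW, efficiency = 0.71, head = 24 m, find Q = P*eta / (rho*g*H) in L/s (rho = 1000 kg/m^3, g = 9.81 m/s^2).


Q = (P * 1000 * eta) / (rho * g * H)
  = (5 * 1000 * 0.71) / (1000 * 9.81 * 24)
  = 3550 / 235440
  = 0.01508 m^3/s = 15.08 L/s
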